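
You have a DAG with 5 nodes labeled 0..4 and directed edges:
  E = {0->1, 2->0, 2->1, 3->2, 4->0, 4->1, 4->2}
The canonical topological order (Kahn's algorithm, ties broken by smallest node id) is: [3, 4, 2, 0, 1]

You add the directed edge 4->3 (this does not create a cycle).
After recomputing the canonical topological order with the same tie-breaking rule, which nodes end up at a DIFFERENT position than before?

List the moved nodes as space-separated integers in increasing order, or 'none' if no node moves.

Old toposort: [3, 4, 2, 0, 1]
Added edge 4->3
Recompute Kahn (smallest-id tiebreak):
  initial in-degrees: [2, 3, 2, 1, 0]
  ready (indeg=0): [4]
  pop 4: indeg[0]->1; indeg[1]->2; indeg[2]->1; indeg[3]->0 | ready=[3] | order so far=[4]
  pop 3: indeg[2]->0 | ready=[2] | order so far=[4, 3]
  pop 2: indeg[0]->0; indeg[1]->1 | ready=[0] | order so far=[4, 3, 2]
  pop 0: indeg[1]->0 | ready=[1] | order so far=[4, 3, 2, 0]
  pop 1: no out-edges | ready=[] | order so far=[4, 3, 2, 0, 1]
New canonical toposort: [4, 3, 2, 0, 1]
Compare positions:
  Node 0: index 3 -> 3 (same)
  Node 1: index 4 -> 4 (same)
  Node 2: index 2 -> 2 (same)
  Node 3: index 0 -> 1 (moved)
  Node 4: index 1 -> 0 (moved)
Nodes that changed position: 3 4

Answer: 3 4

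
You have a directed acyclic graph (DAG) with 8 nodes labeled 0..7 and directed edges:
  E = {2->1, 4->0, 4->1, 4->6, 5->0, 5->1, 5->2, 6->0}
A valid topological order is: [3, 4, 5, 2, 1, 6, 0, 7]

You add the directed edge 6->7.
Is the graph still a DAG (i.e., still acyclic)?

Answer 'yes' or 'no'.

Answer: yes

Derivation:
Given toposort: [3, 4, 5, 2, 1, 6, 0, 7]
Position of 6: index 5; position of 7: index 7
New edge 6->7: forward
Forward edge: respects the existing order. Still a DAG, same toposort still valid.
Still a DAG? yes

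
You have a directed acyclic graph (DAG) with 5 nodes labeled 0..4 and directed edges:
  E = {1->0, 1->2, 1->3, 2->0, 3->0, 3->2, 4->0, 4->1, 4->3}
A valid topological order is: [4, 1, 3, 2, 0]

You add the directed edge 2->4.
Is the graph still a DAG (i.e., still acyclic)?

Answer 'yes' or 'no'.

Given toposort: [4, 1, 3, 2, 0]
Position of 2: index 3; position of 4: index 0
New edge 2->4: backward (u after v in old order)
Backward edge: old toposort is now invalid. Check if this creates a cycle.
Does 4 already reach 2? Reachable from 4: [0, 1, 2, 3, 4]. YES -> cycle!
Still a DAG? no

Answer: no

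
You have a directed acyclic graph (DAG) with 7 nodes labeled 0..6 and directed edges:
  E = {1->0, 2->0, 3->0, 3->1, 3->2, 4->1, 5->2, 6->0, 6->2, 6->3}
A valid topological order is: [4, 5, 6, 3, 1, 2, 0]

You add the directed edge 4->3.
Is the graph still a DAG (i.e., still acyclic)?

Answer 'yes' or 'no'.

Given toposort: [4, 5, 6, 3, 1, 2, 0]
Position of 4: index 0; position of 3: index 3
New edge 4->3: forward
Forward edge: respects the existing order. Still a DAG, same toposort still valid.
Still a DAG? yes

Answer: yes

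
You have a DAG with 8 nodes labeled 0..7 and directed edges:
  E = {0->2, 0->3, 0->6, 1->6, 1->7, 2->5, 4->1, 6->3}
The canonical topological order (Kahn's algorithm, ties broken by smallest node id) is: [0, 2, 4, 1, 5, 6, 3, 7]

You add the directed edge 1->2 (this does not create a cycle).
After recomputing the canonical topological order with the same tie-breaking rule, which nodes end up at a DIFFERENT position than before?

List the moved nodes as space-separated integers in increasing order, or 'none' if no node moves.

Old toposort: [0, 2, 4, 1, 5, 6, 3, 7]
Added edge 1->2
Recompute Kahn (smallest-id tiebreak):
  initial in-degrees: [0, 1, 2, 2, 0, 1, 2, 1]
  ready (indeg=0): [0, 4]
  pop 0: indeg[2]->1; indeg[3]->1; indeg[6]->1 | ready=[4] | order so far=[0]
  pop 4: indeg[1]->0 | ready=[1] | order so far=[0, 4]
  pop 1: indeg[2]->0; indeg[6]->0; indeg[7]->0 | ready=[2, 6, 7] | order so far=[0, 4, 1]
  pop 2: indeg[5]->0 | ready=[5, 6, 7] | order so far=[0, 4, 1, 2]
  pop 5: no out-edges | ready=[6, 7] | order so far=[0, 4, 1, 2, 5]
  pop 6: indeg[3]->0 | ready=[3, 7] | order so far=[0, 4, 1, 2, 5, 6]
  pop 3: no out-edges | ready=[7] | order so far=[0, 4, 1, 2, 5, 6, 3]
  pop 7: no out-edges | ready=[] | order so far=[0, 4, 1, 2, 5, 6, 3, 7]
New canonical toposort: [0, 4, 1, 2, 5, 6, 3, 7]
Compare positions:
  Node 0: index 0 -> 0 (same)
  Node 1: index 3 -> 2 (moved)
  Node 2: index 1 -> 3 (moved)
  Node 3: index 6 -> 6 (same)
  Node 4: index 2 -> 1 (moved)
  Node 5: index 4 -> 4 (same)
  Node 6: index 5 -> 5 (same)
  Node 7: index 7 -> 7 (same)
Nodes that changed position: 1 2 4

Answer: 1 2 4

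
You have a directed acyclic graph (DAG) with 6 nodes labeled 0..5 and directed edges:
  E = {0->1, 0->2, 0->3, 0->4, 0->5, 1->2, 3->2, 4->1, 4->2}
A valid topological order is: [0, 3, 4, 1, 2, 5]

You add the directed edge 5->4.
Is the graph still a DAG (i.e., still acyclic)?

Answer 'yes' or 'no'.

Answer: yes

Derivation:
Given toposort: [0, 3, 4, 1, 2, 5]
Position of 5: index 5; position of 4: index 2
New edge 5->4: backward (u after v in old order)
Backward edge: old toposort is now invalid. Check if this creates a cycle.
Does 4 already reach 5? Reachable from 4: [1, 2, 4]. NO -> still a DAG (reorder needed).
Still a DAG? yes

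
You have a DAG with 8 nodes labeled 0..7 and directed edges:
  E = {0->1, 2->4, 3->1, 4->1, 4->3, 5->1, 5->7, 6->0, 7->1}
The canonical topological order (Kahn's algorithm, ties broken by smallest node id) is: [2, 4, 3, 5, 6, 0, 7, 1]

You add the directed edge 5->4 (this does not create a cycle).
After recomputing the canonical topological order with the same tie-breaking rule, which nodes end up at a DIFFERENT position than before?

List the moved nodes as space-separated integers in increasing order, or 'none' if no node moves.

Old toposort: [2, 4, 3, 5, 6, 0, 7, 1]
Added edge 5->4
Recompute Kahn (smallest-id tiebreak):
  initial in-degrees: [1, 5, 0, 1, 2, 0, 0, 1]
  ready (indeg=0): [2, 5, 6]
  pop 2: indeg[4]->1 | ready=[5, 6] | order so far=[2]
  pop 5: indeg[1]->4; indeg[4]->0; indeg[7]->0 | ready=[4, 6, 7] | order so far=[2, 5]
  pop 4: indeg[1]->3; indeg[3]->0 | ready=[3, 6, 7] | order so far=[2, 5, 4]
  pop 3: indeg[1]->2 | ready=[6, 7] | order so far=[2, 5, 4, 3]
  pop 6: indeg[0]->0 | ready=[0, 7] | order so far=[2, 5, 4, 3, 6]
  pop 0: indeg[1]->1 | ready=[7] | order so far=[2, 5, 4, 3, 6, 0]
  pop 7: indeg[1]->0 | ready=[1] | order so far=[2, 5, 4, 3, 6, 0, 7]
  pop 1: no out-edges | ready=[] | order so far=[2, 5, 4, 3, 6, 0, 7, 1]
New canonical toposort: [2, 5, 4, 3, 6, 0, 7, 1]
Compare positions:
  Node 0: index 5 -> 5 (same)
  Node 1: index 7 -> 7 (same)
  Node 2: index 0 -> 0 (same)
  Node 3: index 2 -> 3 (moved)
  Node 4: index 1 -> 2 (moved)
  Node 5: index 3 -> 1 (moved)
  Node 6: index 4 -> 4 (same)
  Node 7: index 6 -> 6 (same)
Nodes that changed position: 3 4 5

Answer: 3 4 5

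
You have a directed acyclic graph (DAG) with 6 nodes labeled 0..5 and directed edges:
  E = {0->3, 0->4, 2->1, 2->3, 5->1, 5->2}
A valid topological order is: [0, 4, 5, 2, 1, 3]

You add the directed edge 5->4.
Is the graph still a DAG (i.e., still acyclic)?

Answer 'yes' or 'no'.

Answer: yes

Derivation:
Given toposort: [0, 4, 5, 2, 1, 3]
Position of 5: index 2; position of 4: index 1
New edge 5->4: backward (u after v in old order)
Backward edge: old toposort is now invalid. Check if this creates a cycle.
Does 4 already reach 5? Reachable from 4: [4]. NO -> still a DAG (reorder needed).
Still a DAG? yes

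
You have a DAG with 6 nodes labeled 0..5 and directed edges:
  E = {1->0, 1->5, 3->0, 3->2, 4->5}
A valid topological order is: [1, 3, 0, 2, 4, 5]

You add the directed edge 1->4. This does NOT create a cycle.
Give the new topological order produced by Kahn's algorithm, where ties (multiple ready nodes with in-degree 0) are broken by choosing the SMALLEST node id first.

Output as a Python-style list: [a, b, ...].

Answer: [1, 3, 0, 2, 4, 5]

Derivation:
Old toposort: [1, 3, 0, 2, 4, 5]
Added edge: 1->4
Position of 1 (0) < position of 4 (4). Old order still valid.
Run Kahn's algorithm (break ties by smallest node id):
  initial in-degrees: [2, 0, 1, 0, 1, 2]
  ready (indeg=0): [1, 3]
  pop 1: indeg[0]->1; indeg[4]->0; indeg[5]->1 | ready=[3, 4] | order so far=[1]
  pop 3: indeg[0]->0; indeg[2]->0 | ready=[0, 2, 4] | order so far=[1, 3]
  pop 0: no out-edges | ready=[2, 4] | order so far=[1, 3, 0]
  pop 2: no out-edges | ready=[4] | order so far=[1, 3, 0, 2]
  pop 4: indeg[5]->0 | ready=[5] | order so far=[1, 3, 0, 2, 4]
  pop 5: no out-edges | ready=[] | order so far=[1, 3, 0, 2, 4, 5]
  Result: [1, 3, 0, 2, 4, 5]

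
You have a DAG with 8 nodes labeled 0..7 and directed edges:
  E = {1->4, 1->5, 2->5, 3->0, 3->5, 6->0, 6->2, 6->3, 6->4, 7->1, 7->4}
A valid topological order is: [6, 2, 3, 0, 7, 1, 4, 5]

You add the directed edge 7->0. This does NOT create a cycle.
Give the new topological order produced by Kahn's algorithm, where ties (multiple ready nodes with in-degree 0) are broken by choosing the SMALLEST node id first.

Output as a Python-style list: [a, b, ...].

Answer: [6, 2, 3, 7, 0, 1, 4, 5]

Derivation:
Old toposort: [6, 2, 3, 0, 7, 1, 4, 5]
Added edge: 7->0
Position of 7 (4) > position of 0 (3). Must reorder: 7 must now come before 0.
Run Kahn's algorithm (break ties by smallest node id):
  initial in-degrees: [3, 1, 1, 1, 3, 3, 0, 0]
  ready (indeg=0): [6, 7]
  pop 6: indeg[0]->2; indeg[2]->0; indeg[3]->0; indeg[4]->2 | ready=[2, 3, 7] | order so far=[6]
  pop 2: indeg[5]->2 | ready=[3, 7] | order so far=[6, 2]
  pop 3: indeg[0]->1; indeg[5]->1 | ready=[7] | order so far=[6, 2, 3]
  pop 7: indeg[0]->0; indeg[1]->0; indeg[4]->1 | ready=[0, 1] | order so far=[6, 2, 3, 7]
  pop 0: no out-edges | ready=[1] | order so far=[6, 2, 3, 7, 0]
  pop 1: indeg[4]->0; indeg[5]->0 | ready=[4, 5] | order so far=[6, 2, 3, 7, 0, 1]
  pop 4: no out-edges | ready=[5] | order so far=[6, 2, 3, 7, 0, 1, 4]
  pop 5: no out-edges | ready=[] | order so far=[6, 2, 3, 7, 0, 1, 4, 5]
  Result: [6, 2, 3, 7, 0, 1, 4, 5]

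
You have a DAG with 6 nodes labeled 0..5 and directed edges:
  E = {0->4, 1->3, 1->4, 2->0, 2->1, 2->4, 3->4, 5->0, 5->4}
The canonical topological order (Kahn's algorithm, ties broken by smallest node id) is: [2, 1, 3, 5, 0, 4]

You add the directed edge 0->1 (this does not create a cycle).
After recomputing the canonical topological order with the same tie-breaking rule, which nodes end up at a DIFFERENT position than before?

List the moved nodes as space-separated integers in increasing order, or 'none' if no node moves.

Answer: 0 1 3 5

Derivation:
Old toposort: [2, 1, 3, 5, 0, 4]
Added edge 0->1
Recompute Kahn (smallest-id tiebreak):
  initial in-degrees: [2, 2, 0, 1, 5, 0]
  ready (indeg=0): [2, 5]
  pop 2: indeg[0]->1; indeg[1]->1; indeg[4]->4 | ready=[5] | order so far=[2]
  pop 5: indeg[0]->0; indeg[4]->3 | ready=[0] | order so far=[2, 5]
  pop 0: indeg[1]->0; indeg[4]->2 | ready=[1] | order so far=[2, 5, 0]
  pop 1: indeg[3]->0; indeg[4]->1 | ready=[3] | order so far=[2, 5, 0, 1]
  pop 3: indeg[4]->0 | ready=[4] | order so far=[2, 5, 0, 1, 3]
  pop 4: no out-edges | ready=[] | order so far=[2, 5, 0, 1, 3, 4]
New canonical toposort: [2, 5, 0, 1, 3, 4]
Compare positions:
  Node 0: index 4 -> 2 (moved)
  Node 1: index 1 -> 3 (moved)
  Node 2: index 0 -> 0 (same)
  Node 3: index 2 -> 4 (moved)
  Node 4: index 5 -> 5 (same)
  Node 5: index 3 -> 1 (moved)
Nodes that changed position: 0 1 3 5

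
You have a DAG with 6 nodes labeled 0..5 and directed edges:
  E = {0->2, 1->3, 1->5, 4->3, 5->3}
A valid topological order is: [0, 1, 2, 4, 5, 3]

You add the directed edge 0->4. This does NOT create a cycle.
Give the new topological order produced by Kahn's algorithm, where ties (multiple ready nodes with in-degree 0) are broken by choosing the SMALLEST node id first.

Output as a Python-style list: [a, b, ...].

Old toposort: [0, 1, 2, 4, 5, 3]
Added edge: 0->4
Position of 0 (0) < position of 4 (3). Old order still valid.
Run Kahn's algorithm (break ties by smallest node id):
  initial in-degrees: [0, 0, 1, 3, 1, 1]
  ready (indeg=0): [0, 1]
  pop 0: indeg[2]->0; indeg[4]->0 | ready=[1, 2, 4] | order so far=[0]
  pop 1: indeg[3]->2; indeg[5]->0 | ready=[2, 4, 5] | order so far=[0, 1]
  pop 2: no out-edges | ready=[4, 5] | order so far=[0, 1, 2]
  pop 4: indeg[3]->1 | ready=[5] | order so far=[0, 1, 2, 4]
  pop 5: indeg[3]->0 | ready=[3] | order so far=[0, 1, 2, 4, 5]
  pop 3: no out-edges | ready=[] | order so far=[0, 1, 2, 4, 5, 3]
  Result: [0, 1, 2, 4, 5, 3]

Answer: [0, 1, 2, 4, 5, 3]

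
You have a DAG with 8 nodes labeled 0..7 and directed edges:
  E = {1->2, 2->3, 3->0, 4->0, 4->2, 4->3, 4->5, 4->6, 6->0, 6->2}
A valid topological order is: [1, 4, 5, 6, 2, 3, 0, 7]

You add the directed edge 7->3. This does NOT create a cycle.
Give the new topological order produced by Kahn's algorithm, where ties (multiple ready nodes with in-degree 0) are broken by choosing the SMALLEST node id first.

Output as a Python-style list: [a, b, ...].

Old toposort: [1, 4, 5, 6, 2, 3, 0, 7]
Added edge: 7->3
Position of 7 (7) > position of 3 (5). Must reorder: 7 must now come before 3.
Run Kahn's algorithm (break ties by smallest node id):
  initial in-degrees: [3, 0, 3, 3, 0, 1, 1, 0]
  ready (indeg=0): [1, 4, 7]
  pop 1: indeg[2]->2 | ready=[4, 7] | order so far=[1]
  pop 4: indeg[0]->2; indeg[2]->1; indeg[3]->2; indeg[5]->0; indeg[6]->0 | ready=[5, 6, 7] | order so far=[1, 4]
  pop 5: no out-edges | ready=[6, 7] | order so far=[1, 4, 5]
  pop 6: indeg[0]->1; indeg[2]->0 | ready=[2, 7] | order so far=[1, 4, 5, 6]
  pop 2: indeg[3]->1 | ready=[7] | order so far=[1, 4, 5, 6, 2]
  pop 7: indeg[3]->0 | ready=[3] | order so far=[1, 4, 5, 6, 2, 7]
  pop 3: indeg[0]->0 | ready=[0] | order so far=[1, 4, 5, 6, 2, 7, 3]
  pop 0: no out-edges | ready=[] | order so far=[1, 4, 5, 6, 2, 7, 3, 0]
  Result: [1, 4, 5, 6, 2, 7, 3, 0]

Answer: [1, 4, 5, 6, 2, 7, 3, 0]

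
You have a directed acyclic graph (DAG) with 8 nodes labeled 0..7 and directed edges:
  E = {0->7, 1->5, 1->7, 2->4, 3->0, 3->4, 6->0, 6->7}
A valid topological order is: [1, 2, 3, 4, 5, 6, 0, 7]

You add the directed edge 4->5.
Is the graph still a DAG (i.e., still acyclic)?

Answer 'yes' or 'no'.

Given toposort: [1, 2, 3, 4, 5, 6, 0, 7]
Position of 4: index 3; position of 5: index 4
New edge 4->5: forward
Forward edge: respects the existing order. Still a DAG, same toposort still valid.
Still a DAG? yes

Answer: yes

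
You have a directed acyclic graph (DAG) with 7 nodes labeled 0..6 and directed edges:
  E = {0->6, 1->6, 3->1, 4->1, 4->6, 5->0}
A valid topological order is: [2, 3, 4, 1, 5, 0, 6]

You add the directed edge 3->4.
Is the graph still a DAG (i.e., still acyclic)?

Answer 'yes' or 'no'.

Given toposort: [2, 3, 4, 1, 5, 0, 6]
Position of 3: index 1; position of 4: index 2
New edge 3->4: forward
Forward edge: respects the existing order. Still a DAG, same toposort still valid.
Still a DAG? yes

Answer: yes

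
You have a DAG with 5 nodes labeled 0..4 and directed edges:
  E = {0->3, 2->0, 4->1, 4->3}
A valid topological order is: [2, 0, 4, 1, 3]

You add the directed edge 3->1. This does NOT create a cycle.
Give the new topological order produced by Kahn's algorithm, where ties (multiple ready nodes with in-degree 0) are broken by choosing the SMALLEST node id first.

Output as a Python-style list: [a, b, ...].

Old toposort: [2, 0, 4, 1, 3]
Added edge: 3->1
Position of 3 (4) > position of 1 (3). Must reorder: 3 must now come before 1.
Run Kahn's algorithm (break ties by smallest node id):
  initial in-degrees: [1, 2, 0, 2, 0]
  ready (indeg=0): [2, 4]
  pop 2: indeg[0]->0 | ready=[0, 4] | order so far=[2]
  pop 0: indeg[3]->1 | ready=[4] | order so far=[2, 0]
  pop 4: indeg[1]->1; indeg[3]->0 | ready=[3] | order so far=[2, 0, 4]
  pop 3: indeg[1]->0 | ready=[1] | order so far=[2, 0, 4, 3]
  pop 1: no out-edges | ready=[] | order so far=[2, 0, 4, 3, 1]
  Result: [2, 0, 4, 3, 1]

Answer: [2, 0, 4, 3, 1]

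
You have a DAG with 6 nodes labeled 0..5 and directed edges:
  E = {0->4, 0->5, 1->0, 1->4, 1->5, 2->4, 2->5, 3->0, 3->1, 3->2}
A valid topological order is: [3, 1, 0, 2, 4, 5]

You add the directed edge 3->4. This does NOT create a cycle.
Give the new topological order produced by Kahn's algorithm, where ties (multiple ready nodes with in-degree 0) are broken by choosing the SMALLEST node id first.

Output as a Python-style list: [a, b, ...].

Old toposort: [3, 1, 0, 2, 4, 5]
Added edge: 3->4
Position of 3 (0) < position of 4 (4). Old order still valid.
Run Kahn's algorithm (break ties by smallest node id):
  initial in-degrees: [2, 1, 1, 0, 4, 3]
  ready (indeg=0): [3]
  pop 3: indeg[0]->1; indeg[1]->0; indeg[2]->0; indeg[4]->3 | ready=[1, 2] | order so far=[3]
  pop 1: indeg[0]->0; indeg[4]->2; indeg[5]->2 | ready=[0, 2] | order so far=[3, 1]
  pop 0: indeg[4]->1; indeg[5]->1 | ready=[2] | order so far=[3, 1, 0]
  pop 2: indeg[4]->0; indeg[5]->0 | ready=[4, 5] | order so far=[3, 1, 0, 2]
  pop 4: no out-edges | ready=[5] | order so far=[3, 1, 0, 2, 4]
  pop 5: no out-edges | ready=[] | order so far=[3, 1, 0, 2, 4, 5]
  Result: [3, 1, 0, 2, 4, 5]

Answer: [3, 1, 0, 2, 4, 5]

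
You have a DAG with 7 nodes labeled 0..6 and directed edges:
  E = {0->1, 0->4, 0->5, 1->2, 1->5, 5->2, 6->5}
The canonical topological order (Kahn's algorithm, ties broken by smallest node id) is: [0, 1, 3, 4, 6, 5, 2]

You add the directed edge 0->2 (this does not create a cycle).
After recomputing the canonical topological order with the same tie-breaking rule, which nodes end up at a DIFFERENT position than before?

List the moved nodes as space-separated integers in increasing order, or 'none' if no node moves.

Answer: none

Derivation:
Old toposort: [0, 1, 3, 4, 6, 5, 2]
Added edge 0->2
Recompute Kahn (smallest-id tiebreak):
  initial in-degrees: [0, 1, 3, 0, 1, 3, 0]
  ready (indeg=0): [0, 3, 6]
  pop 0: indeg[1]->0; indeg[2]->2; indeg[4]->0; indeg[5]->2 | ready=[1, 3, 4, 6] | order so far=[0]
  pop 1: indeg[2]->1; indeg[5]->1 | ready=[3, 4, 6] | order so far=[0, 1]
  pop 3: no out-edges | ready=[4, 6] | order so far=[0, 1, 3]
  pop 4: no out-edges | ready=[6] | order so far=[0, 1, 3, 4]
  pop 6: indeg[5]->0 | ready=[5] | order so far=[0, 1, 3, 4, 6]
  pop 5: indeg[2]->0 | ready=[2] | order so far=[0, 1, 3, 4, 6, 5]
  pop 2: no out-edges | ready=[] | order so far=[0, 1, 3, 4, 6, 5, 2]
New canonical toposort: [0, 1, 3, 4, 6, 5, 2]
Compare positions:
  Node 0: index 0 -> 0 (same)
  Node 1: index 1 -> 1 (same)
  Node 2: index 6 -> 6 (same)
  Node 3: index 2 -> 2 (same)
  Node 4: index 3 -> 3 (same)
  Node 5: index 5 -> 5 (same)
  Node 6: index 4 -> 4 (same)
Nodes that changed position: none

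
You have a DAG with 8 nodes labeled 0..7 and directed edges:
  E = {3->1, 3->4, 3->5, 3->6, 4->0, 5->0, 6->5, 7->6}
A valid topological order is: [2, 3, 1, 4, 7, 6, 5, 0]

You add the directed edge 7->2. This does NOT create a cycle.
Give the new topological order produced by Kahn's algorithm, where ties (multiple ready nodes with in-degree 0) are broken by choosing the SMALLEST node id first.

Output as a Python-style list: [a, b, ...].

Answer: [3, 1, 4, 7, 2, 6, 5, 0]

Derivation:
Old toposort: [2, 3, 1, 4, 7, 6, 5, 0]
Added edge: 7->2
Position of 7 (4) > position of 2 (0). Must reorder: 7 must now come before 2.
Run Kahn's algorithm (break ties by smallest node id):
  initial in-degrees: [2, 1, 1, 0, 1, 2, 2, 0]
  ready (indeg=0): [3, 7]
  pop 3: indeg[1]->0; indeg[4]->0; indeg[5]->1; indeg[6]->1 | ready=[1, 4, 7] | order so far=[3]
  pop 1: no out-edges | ready=[4, 7] | order so far=[3, 1]
  pop 4: indeg[0]->1 | ready=[7] | order so far=[3, 1, 4]
  pop 7: indeg[2]->0; indeg[6]->0 | ready=[2, 6] | order so far=[3, 1, 4, 7]
  pop 2: no out-edges | ready=[6] | order so far=[3, 1, 4, 7, 2]
  pop 6: indeg[5]->0 | ready=[5] | order so far=[3, 1, 4, 7, 2, 6]
  pop 5: indeg[0]->0 | ready=[0] | order so far=[3, 1, 4, 7, 2, 6, 5]
  pop 0: no out-edges | ready=[] | order so far=[3, 1, 4, 7, 2, 6, 5, 0]
  Result: [3, 1, 4, 7, 2, 6, 5, 0]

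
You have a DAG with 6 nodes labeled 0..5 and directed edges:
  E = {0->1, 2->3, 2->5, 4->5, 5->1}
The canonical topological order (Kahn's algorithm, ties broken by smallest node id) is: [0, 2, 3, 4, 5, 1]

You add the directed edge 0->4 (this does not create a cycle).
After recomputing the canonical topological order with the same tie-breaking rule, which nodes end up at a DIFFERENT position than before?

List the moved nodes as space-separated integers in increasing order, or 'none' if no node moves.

Old toposort: [0, 2, 3, 4, 5, 1]
Added edge 0->4
Recompute Kahn (smallest-id tiebreak):
  initial in-degrees: [0, 2, 0, 1, 1, 2]
  ready (indeg=0): [0, 2]
  pop 0: indeg[1]->1; indeg[4]->0 | ready=[2, 4] | order so far=[0]
  pop 2: indeg[3]->0; indeg[5]->1 | ready=[3, 4] | order so far=[0, 2]
  pop 3: no out-edges | ready=[4] | order so far=[0, 2, 3]
  pop 4: indeg[5]->0 | ready=[5] | order so far=[0, 2, 3, 4]
  pop 5: indeg[1]->0 | ready=[1] | order so far=[0, 2, 3, 4, 5]
  pop 1: no out-edges | ready=[] | order so far=[0, 2, 3, 4, 5, 1]
New canonical toposort: [0, 2, 3, 4, 5, 1]
Compare positions:
  Node 0: index 0 -> 0 (same)
  Node 1: index 5 -> 5 (same)
  Node 2: index 1 -> 1 (same)
  Node 3: index 2 -> 2 (same)
  Node 4: index 3 -> 3 (same)
  Node 5: index 4 -> 4 (same)
Nodes that changed position: none

Answer: none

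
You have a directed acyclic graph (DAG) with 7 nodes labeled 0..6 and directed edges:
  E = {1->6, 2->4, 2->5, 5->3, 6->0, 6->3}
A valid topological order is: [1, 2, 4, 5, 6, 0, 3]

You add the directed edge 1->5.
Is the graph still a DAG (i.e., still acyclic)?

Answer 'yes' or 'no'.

Answer: yes

Derivation:
Given toposort: [1, 2, 4, 5, 6, 0, 3]
Position of 1: index 0; position of 5: index 3
New edge 1->5: forward
Forward edge: respects the existing order. Still a DAG, same toposort still valid.
Still a DAG? yes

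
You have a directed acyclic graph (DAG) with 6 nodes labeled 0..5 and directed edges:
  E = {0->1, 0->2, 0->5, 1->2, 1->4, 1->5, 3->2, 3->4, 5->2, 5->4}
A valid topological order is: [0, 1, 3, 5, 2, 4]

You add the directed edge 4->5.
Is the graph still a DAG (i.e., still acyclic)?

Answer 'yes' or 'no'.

Answer: no

Derivation:
Given toposort: [0, 1, 3, 5, 2, 4]
Position of 4: index 5; position of 5: index 3
New edge 4->5: backward (u after v in old order)
Backward edge: old toposort is now invalid. Check if this creates a cycle.
Does 5 already reach 4? Reachable from 5: [2, 4, 5]. YES -> cycle!
Still a DAG? no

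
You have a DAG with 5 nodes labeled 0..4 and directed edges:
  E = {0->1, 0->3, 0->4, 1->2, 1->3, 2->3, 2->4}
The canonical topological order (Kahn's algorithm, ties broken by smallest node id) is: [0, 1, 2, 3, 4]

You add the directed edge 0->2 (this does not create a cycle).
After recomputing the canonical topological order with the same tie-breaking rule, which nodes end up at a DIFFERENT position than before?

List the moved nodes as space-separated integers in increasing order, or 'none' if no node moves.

Old toposort: [0, 1, 2, 3, 4]
Added edge 0->2
Recompute Kahn (smallest-id tiebreak):
  initial in-degrees: [0, 1, 2, 3, 2]
  ready (indeg=0): [0]
  pop 0: indeg[1]->0; indeg[2]->1; indeg[3]->2; indeg[4]->1 | ready=[1] | order so far=[0]
  pop 1: indeg[2]->0; indeg[3]->1 | ready=[2] | order so far=[0, 1]
  pop 2: indeg[3]->0; indeg[4]->0 | ready=[3, 4] | order so far=[0, 1, 2]
  pop 3: no out-edges | ready=[4] | order so far=[0, 1, 2, 3]
  pop 4: no out-edges | ready=[] | order so far=[0, 1, 2, 3, 4]
New canonical toposort: [0, 1, 2, 3, 4]
Compare positions:
  Node 0: index 0 -> 0 (same)
  Node 1: index 1 -> 1 (same)
  Node 2: index 2 -> 2 (same)
  Node 3: index 3 -> 3 (same)
  Node 4: index 4 -> 4 (same)
Nodes that changed position: none

Answer: none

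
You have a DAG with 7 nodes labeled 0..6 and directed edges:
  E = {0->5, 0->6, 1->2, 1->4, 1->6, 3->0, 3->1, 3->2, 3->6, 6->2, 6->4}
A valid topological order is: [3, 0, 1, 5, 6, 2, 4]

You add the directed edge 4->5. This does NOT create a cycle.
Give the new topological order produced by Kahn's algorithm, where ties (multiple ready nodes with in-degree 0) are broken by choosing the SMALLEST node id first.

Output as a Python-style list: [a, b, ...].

Old toposort: [3, 0, 1, 5, 6, 2, 4]
Added edge: 4->5
Position of 4 (6) > position of 5 (3). Must reorder: 4 must now come before 5.
Run Kahn's algorithm (break ties by smallest node id):
  initial in-degrees: [1, 1, 3, 0, 2, 2, 3]
  ready (indeg=0): [3]
  pop 3: indeg[0]->0; indeg[1]->0; indeg[2]->2; indeg[6]->2 | ready=[0, 1] | order so far=[3]
  pop 0: indeg[5]->1; indeg[6]->1 | ready=[1] | order so far=[3, 0]
  pop 1: indeg[2]->1; indeg[4]->1; indeg[6]->0 | ready=[6] | order so far=[3, 0, 1]
  pop 6: indeg[2]->0; indeg[4]->0 | ready=[2, 4] | order so far=[3, 0, 1, 6]
  pop 2: no out-edges | ready=[4] | order so far=[3, 0, 1, 6, 2]
  pop 4: indeg[5]->0 | ready=[5] | order so far=[3, 0, 1, 6, 2, 4]
  pop 5: no out-edges | ready=[] | order so far=[3, 0, 1, 6, 2, 4, 5]
  Result: [3, 0, 1, 6, 2, 4, 5]

Answer: [3, 0, 1, 6, 2, 4, 5]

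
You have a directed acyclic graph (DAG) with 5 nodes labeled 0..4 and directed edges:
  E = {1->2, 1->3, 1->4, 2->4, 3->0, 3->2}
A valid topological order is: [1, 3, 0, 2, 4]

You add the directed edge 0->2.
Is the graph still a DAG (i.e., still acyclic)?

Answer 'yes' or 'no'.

Answer: yes

Derivation:
Given toposort: [1, 3, 0, 2, 4]
Position of 0: index 2; position of 2: index 3
New edge 0->2: forward
Forward edge: respects the existing order. Still a DAG, same toposort still valid.
Still a DAG? yes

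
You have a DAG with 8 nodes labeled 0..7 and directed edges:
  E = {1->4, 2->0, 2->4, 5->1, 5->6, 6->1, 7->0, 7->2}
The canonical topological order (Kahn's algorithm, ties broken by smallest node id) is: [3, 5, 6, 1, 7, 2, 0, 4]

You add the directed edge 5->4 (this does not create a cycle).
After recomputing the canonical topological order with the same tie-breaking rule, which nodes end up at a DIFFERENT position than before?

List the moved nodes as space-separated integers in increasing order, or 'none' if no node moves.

Answer: none

Derivation:
Old toposort: [3, 5, 6, 1, 7, 2, 0, 4]
Added edge 5->4
Recompute Kahn (smallest-id tiebreak):
  initial in-degrees: [2, 2, 1, 0, 3, 0, 1, 0]
  ready (indeg=0): [3, 5, 7]
  pop 3: no out-edges | ready=[5, 7] | order so far=[3]
  pop 5: indeg[1]->1; indeg[4]->2; indeg[6]->0 | ready=[6, 7] | order so far=[3, 5]
  pop 6: indeg[1]->0 | ready=[1, 7] | order so far=[3, 5, 6]
  pop 1: indeg[4]->1 | ready=[7] | order so far=[3, 5, 6, 1]
  pop 7: indeg[0]->1; indeg[2]->0 | ready=[2] | order so far=[3, 5, 6, 1, 7]
  pop 2: indeg[0]->0; indeg[4]->0 | ready=[0, 4] | order so far=[3, 5, 6, 1, 7, 2]
  pop 0: no out-edges | ready=[4] | order so far=[3, 5, 6, 1, 7, 2, 0]
  pop 4: no out-edges | ready=[] | order so far=[3, 5, 6, 1, 7, 2, 0, 4]
New canonical toposort: [3, 5, 6, 1, 7, 2, 0, 4]
Compare positions:
  Node 0: index 6 -> 6 (same)
  Node 1: index 3 -> 3 (same)
  Node 2: index 5 -> 5 (same)
  Node 3: index 0 -> 0 (same)
  Node 4: index 7 -> 7 (same)
  Node 5: index 1 -> 1 (same)
  Node 6: index 2 -> 2 (same)
  Node 7: index 4 -> 4 (same)
Nodes that changed position: none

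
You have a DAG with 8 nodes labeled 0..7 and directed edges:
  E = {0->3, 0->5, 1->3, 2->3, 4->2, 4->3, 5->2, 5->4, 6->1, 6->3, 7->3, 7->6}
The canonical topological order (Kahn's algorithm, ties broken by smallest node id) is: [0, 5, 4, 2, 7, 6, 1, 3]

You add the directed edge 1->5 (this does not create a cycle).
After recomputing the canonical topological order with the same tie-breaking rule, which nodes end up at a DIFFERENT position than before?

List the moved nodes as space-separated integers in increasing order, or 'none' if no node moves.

Old toposort: [0, 5, 4, 2, 7, 6, 1, 3]
Added edge 1->5
Recompute Kahn (smallest-id tiebreak):
  initial in-degrees: [0, 1, 2, 6, 1, 2, 1, 0]
  ready (indeg=0): [0, 7]
  pop 0: indeg[3]->5; indeg[5]->1 | ready=[7] | order so far=[0]
  pop 7: indeg[3]->4; indeg[6]->0 | ready=[6] | order so far=[0, 7]
  pop 6: indeg[1]->0; indeg[3]->3 | ready=[1] | order so far=[0, 7, 6]
  pop 1: indeg[3]->2; indeg[5]->0 | ready=[5] | order so far=[0, 7, 6, 1]
  pop 5: indeg[2]->1; indeg[4]->0 | ready=[4] | order so far=[0, 7, 6, 1, 5]
  pop 4: indeg[2]->0; indeg[3]->1 | ready=[2] | order so far=[0, 7, 6, 1, 5, 4]
  pop 2: indeg[3]->0 | ready=[3] | order so far=[0, 7, 6, 1, 5, 4, 2]
  pop 3: no out-edges | ready=[] | order so far=[0, 7, 6, 1, 5, 4, 2, 3]
New canonical toposort: [0, 7, 6, 1, 5, 4, 2, 3]
Compare positions:
  Node 0: index 0 -> 0 (same)
  Node 1: index 6 -> 3 (moved)
  Node 2: index 3 -> 6 (moved)
  Node 3: index 7 -> 7 (same)
  Node 4: index 2 -> 5 (moved)
  Node 5: index 1 -> 4 (moved)
  Node 6: index 5 -> 2 (moved)
  Node 7: index 4 -> 1 (moved)
Nodes that changed position: 1 2 4 5 6 7

Answer: 1 2 4 5 6 7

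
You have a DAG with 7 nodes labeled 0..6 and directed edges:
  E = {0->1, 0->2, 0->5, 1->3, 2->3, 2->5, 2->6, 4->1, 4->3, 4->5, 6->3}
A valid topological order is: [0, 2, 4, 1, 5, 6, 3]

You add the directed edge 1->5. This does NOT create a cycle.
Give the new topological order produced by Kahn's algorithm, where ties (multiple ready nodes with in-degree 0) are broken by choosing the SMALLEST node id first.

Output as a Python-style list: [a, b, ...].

Answer: [0, 2, 4, 1, 5, 6, 3]

Derivation:
Old toposort: [0, 2, 4, 1, 5, 6, 3]
Added edge: 1->5
Position of 1 (3) < position of 5 (4). Old order still valid.
Run Kahn's algorithm (break ties by smallest node id):
  initial in-degrees: [0, 2, 1, 4, 0, 4, 1]
  ready (indeg=0): [0, 4]
  pop 0: indeg[1]->1; indeg[2]->0; indeg[5]->3 | ready=[2, 4] | order so far=[0]
  pop 2: indeg[3]->3; indeg[5]->2; indeg[6]->0 | ready=[4, 6] | order so far=[0, 2]
  pop 4: indeg[1]->0; indeg[3]->2; indeg[5]->1 | ready=[1, 6] | order so far=[0, 2, 4]
  pop 1: indeg[3]->1; indeg[5]->0 | ready=[5, 6] | order so far=[0, 2, 4, 1]
  pop 5: no out-edges | ready=[6] | order so far=[0, 2, 4, 1, 5]
  pop 6: indeg[3]->0 | ready=[3] | order so far=[0, 2, 4, 1, 5, 6]
  pop 3: no out-edges | ready=[] | order so far=[0, 2, 4, 1, 5, 6, 3]
  Result: [0, 2, 4, 1, 5, 6, 3]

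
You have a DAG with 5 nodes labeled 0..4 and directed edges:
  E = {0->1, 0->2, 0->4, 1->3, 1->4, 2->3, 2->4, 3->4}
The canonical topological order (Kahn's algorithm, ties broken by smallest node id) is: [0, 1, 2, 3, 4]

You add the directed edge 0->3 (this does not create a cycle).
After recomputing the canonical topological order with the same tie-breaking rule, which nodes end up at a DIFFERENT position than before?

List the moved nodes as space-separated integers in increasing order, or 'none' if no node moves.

Answer: none

Derivation:
Old toposort: [0, 1, 2, 3, 4]
Added edge 0->3
Recompute Kahn (smallest-id tiebreak):
  initial in-degrees: [0, 1, 1, 3, 4]
  ready (indeg=0): [0]
  pop 0: indeg[1]->0; indeg[2]->0; indeg[3]->2; indeg[4]->3 | ready=[1, 2] | order so far=[0]
  pop 1: indeg[3]->1; indeg[4]->2 | ready=[2] | order so far=[0, 1]
  pop 2: indeg[3]->0; indeg[4]->1 | ready=[3] | order so far=[0, 1, 2]
  pop 3: indeg[4]->0 | ready=[4] | order so far=[0, 1, 2, 3]
  pop 4: no out-edges | ready=[] | order so far=[0, 1, 2, 3, 4]
New canonical toposort: [0, 1, 2, 3, 4]
Compare positions:
  Node 0: index 0 -> 0 (same)
  Node 1: index 1 -> 1 (same)
  Node 2: index 2 -> 2 (same)
  Node 3: index 3 -> 3 (same)
  Node 4: index 4 -> 4 (same)
Nodes that changed position: none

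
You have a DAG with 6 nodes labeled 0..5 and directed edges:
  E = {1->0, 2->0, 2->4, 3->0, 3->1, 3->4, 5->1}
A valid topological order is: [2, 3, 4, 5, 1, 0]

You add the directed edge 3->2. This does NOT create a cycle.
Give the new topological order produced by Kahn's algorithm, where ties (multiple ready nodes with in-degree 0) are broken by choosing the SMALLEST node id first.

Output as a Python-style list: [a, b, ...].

Old toposort: [2, 3, 4, 5, 1, 0]
Added edge: 3->2
Position of 3 (1) > position of 2 (0). Must reorder: 3 must now come before 2.
Run Kahn's algorithm (break ties by smallest node id):
  initial in-degrees: [3, 2, 1, 0, 2, 0]
  ready (indeg=0): [3, 5]
  pop 3: indeg[0]->2; indeg[1]->1; indeg[2]->0; indeg[4]->1 | ready=[2, 5] | order so far=[3]
  pop 2: indeg[0]->1; indeg[4]->0 | ready=[4, 5] | order so far=[3, 2]
  pop 4: no out-edges | ready=[5] | order so far=[3, 2, 4]
  pop 5: indeg[1]->0 | ready=[1] | order so far=[3, 2, 4, 5]
  pop 1: indeg[0]->0 | ready=[0] | order so far=[3, 2, 4, 5, 1]
  pop 0: no out-edges | ready=[] | order so far=[3, 2, 4, 5, 1, 0]
  Result: [3, 2, 4, 5, 1, 0]

Answer: [3, 2, 4, 5, 1, 0]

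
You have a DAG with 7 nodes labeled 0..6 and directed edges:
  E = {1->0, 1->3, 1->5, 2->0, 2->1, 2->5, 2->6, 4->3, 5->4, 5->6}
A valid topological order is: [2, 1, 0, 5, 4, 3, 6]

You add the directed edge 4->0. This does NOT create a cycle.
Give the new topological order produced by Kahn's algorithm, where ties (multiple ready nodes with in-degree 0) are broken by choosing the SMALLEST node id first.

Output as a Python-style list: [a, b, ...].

Old toposort: [2, 1, 0, 5, 4, 3, 6]
Added edge: 4->0
Position of 4 (4) > position of 0 (2). Must reorder: 4 must now come before 0.
Run Kahn's algorithm (break ties by smallest node id):
  initial in-degrees: [3, 1, 0, 2, 1, 2, 2]
  ready (indeg=0): [2]
  pop 2: indeg[0]->2; indeg[1]->0; indeg[5]->1; indeg[6]->1 | ready=[1] | order so far=[2]
  pop 1: indeg[0]->1; indeg[3]->1; indeg[5]->0 | ready=[5] | order so far=[2, 1]
  pop 5: indeg[4]->0; indeg[6]->0 | ready=[4, 6] | order so far=[2, 1, 5]
  pop 4: indeg[0]->0; indeg[3]->0 | ready=[0, 3, 6] | order so far=[2, 1, 5, 4]
  pop 0: no out-edges | ready=[3, 6] | order so far=[2, 1, 5, 4, 0]
  pop 3: no out-edges | ready=[6] | order so far=[2, 1, 5, 4, 0, 3]
  pop 6: no out-edges | ready=[] | order so far=[2, 1, 5, 4, 0, 3, 6]
  Result: [2, 1, 5, 4, 0, 3, 6]

Answer: [2, 1, 5, 4, 0, 3, 6]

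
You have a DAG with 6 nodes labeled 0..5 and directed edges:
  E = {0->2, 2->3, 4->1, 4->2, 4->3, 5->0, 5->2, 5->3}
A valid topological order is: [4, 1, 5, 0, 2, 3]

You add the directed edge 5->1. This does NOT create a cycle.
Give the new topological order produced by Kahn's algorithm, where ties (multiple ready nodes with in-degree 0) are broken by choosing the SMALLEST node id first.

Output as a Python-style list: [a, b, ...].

Old toposort: [4, 1, 5, 0, 2, 3]
Added edge: 5->1
Position of 5 (2) > position of 1 (1). Must reorder: 5 must now come before 1.
Run Kahn's algorithm (break ties by smallest node id):
  initial in-degrees: [1, 2, 3, 3, 0, 0]
  ready (indeg=0): [4, 5]
  pop 4: indeg[1]->1; indeg[2]->2; indeg[3]->2 | ready=[5] | order so far=[4]
  pop 5: indeg[0]->0; indeg[1]->0; indeg[2]->1; indeg[3]->1 | ready=[0, 1] | order so far=[4, 5]
  pop 0: indeg[2]->0 | ready=[1, 2] | order so far=[4, 5, 0]
  pop 1: no out-edges | ready=[2] | order so far=[4, 5, 0, 1]
  pop 2: indeg[3]->0 | ready=[3] | order so far=[4, 5, 0, 1, 2]
  pop 3: no out-edges | ready=[] | order so far=[4, 5, 0, 1, 2, 3]
  Result: [4, 5, 0, 1, 2, 3]

Answer: [4, 5, 0, 1, 2, 3]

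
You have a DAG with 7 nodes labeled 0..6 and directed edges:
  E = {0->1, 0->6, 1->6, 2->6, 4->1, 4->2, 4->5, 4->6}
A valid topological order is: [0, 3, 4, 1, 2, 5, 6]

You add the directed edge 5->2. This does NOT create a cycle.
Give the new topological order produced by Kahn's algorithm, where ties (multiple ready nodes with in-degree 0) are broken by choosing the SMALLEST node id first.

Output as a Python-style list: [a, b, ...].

Answer: [0, 3, 4, 1, 5, 2, 6]

Derivation:
Old toposort: [0, 3, 4, 1, 2, 5, 6]
Added edge: 5->2
Position of 5 (5) > position of 2 (4). Must reorder: 5 must now come before 2.
Run Kahn's algorithm (break ties by smallest node id):
  initial in-degrees: [0, 2, 2, 0, 0, 1, 4]
  ready (indeg=0): [0, 3, 4]
  pop 0: indeg[1]->1; indeg[6]->3 | ready=[3, 4] | order so far=[0]
  pop 3: no out-edges | ready=[4] | order so far=[0, 3]
  pop 4: indeg[1]->0; indeg[2]->1; indeg[5]->0; indeg[6]->2 | ready=[1, 5] | order so far=[0, 3, 4]
  pop 1: indeg[6]->1 | ready=[5] | order so far=[0, 3, 4, 1]
  pop 5: indeg[2]->0 | ready=[2] | order so far=[0, 3, 4, 1, 5]
  pop 2: indeg[6]->0 | ready=[6] | order so far=[0, 3, 4, 1, 5, 2]
  pop 6: no out-edges | ready=[] | order so far=[0, 3, 4, 1, 5, 2, 6]
  Result: [0, 3, 4, 1, 5, 2, 6]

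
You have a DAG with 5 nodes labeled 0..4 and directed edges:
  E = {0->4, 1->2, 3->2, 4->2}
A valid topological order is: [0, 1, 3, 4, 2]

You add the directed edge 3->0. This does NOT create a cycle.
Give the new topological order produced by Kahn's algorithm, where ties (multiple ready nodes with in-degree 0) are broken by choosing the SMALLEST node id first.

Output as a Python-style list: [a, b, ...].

Answer: [1, 3, 0, 4, 2]

Derivation:
Old toposort: [0, 1, 3, 4, 2]
Added edge: 3->0
Position of 3 (2) > position of 0 (0). Must reorder: 3 must now come before 0.
Run Kahn's algorithm (break ties by smallest node id):
  initial in-degrees: [1, 0, 3, 0, 1]
  ready (indeg=0): [1, 3]
  pop 1: indeg[2]->2 | ready=[3] | order so far=[1]
  pop 3: indeg[0]->0; indeg[2]->1 | ready=[0] | order so far=[1, 3]
  pop 0: indeg[4]->0 | ready=[4] | order so far=[1, 3, 0]
  pop 4: indeg[2]->0 | ready=[2] | order so far=[1, 3, 0, 4]
  pop 2: no out-edges | ready=[] | order so far=[1, 3, 0, 4, 2]
  Result: [1, 3, 0, 4, 2]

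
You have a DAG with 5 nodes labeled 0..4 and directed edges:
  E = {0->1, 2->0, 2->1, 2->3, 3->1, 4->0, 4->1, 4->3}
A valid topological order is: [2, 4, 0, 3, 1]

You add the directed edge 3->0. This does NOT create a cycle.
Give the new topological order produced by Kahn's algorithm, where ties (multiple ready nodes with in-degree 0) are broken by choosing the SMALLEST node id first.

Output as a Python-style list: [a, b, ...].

Old toposort: [2, 4, 0, 3, 1]
Added edge: 3->0
Position of 3 (3) > position of 0 (2). Must reorder: 3 must now come before 0.
Run Kahn's algorithm (break ties by smallest node id):
  initial in-degrees: [3, 4, 0, 2, 0]
  ready (indeg=0): [2, 4]
  pop 2: indeg[0]->2; indeg[1]->3; indeg[3]->1 | ready=[4] | order so far=[2]
  pop 4: indeg[0]->1; indeg[1]->2; indeg[3]->0 | ready=[3] | order so far=[2, 4]
  pop 3: indeg[0]->0; indeg[1]->1 | ready=[0] | order so far=[2, 4, 3]
  pop 0: indeg[1]->0 | ready=[1] | order so far=[2, 4, 3, 0]
  pop 1: no out-edges | ready=[] | order so far=[2, 4, 3, 0, 1]
  Result: [2, 4, 3, 0, 1]

Answer: [2, 4, 3, 0, 1]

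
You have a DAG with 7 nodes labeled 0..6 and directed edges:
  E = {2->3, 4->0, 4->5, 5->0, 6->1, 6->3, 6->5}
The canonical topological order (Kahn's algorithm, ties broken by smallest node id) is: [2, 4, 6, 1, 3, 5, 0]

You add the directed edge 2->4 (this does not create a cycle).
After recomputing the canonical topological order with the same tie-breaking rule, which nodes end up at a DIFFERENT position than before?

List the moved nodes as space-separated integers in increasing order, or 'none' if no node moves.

Answer: none

Derivation:
Old toposort: [2, 4, 6, 1, 3, 5, 0]
Added edge 2->4
Recompute Kahn (smallest-id tiebreak):
  initial in-degrees: [2, 1, 0, 2, 1, 2, 0]
  ready (indeg=0): [2, 6]
  pop 2: indeg[3]->1; indeg[4]->0 | ready=[4, 6] | order so far=[2]
  pop 4: indeg[0]->1; indeg[5]->1 | ready=[6] | order so far=[2, 4]
  pop 6: indeg[1]->0; indeg[3]->0; indeg[5]->0 | ready=[1, 3, 5] | order so far=[2, 4, 6]
  pop 1: no out-edges | ready=[3, 5] | order so far=[2, 4, 6, 1]
  pop 3: no out-edges | ready=[5] | order so far=[2, 4, 6, 1, 3]
  pop 5: indeg[0]->0 | ready=[0] | order so far=[2, 4, 6, 1, 3, 5]
  pop 0: no out-edges | ready=[] | order so far=[2, 4, 6, 1, 3, 5, 0]
New canonical toposort: [2, 4, 6, 1, 3, 5, 0]
Compare positions:
  Node 0: index 6 -> 6 (same)
  Node 1: index 3 -> 3 (same)
  Node 2: index 0 -> 0 (same)
  Node 3: index 4 -> 4 (same)
  Node 4: index 1 -> 1 (same)
  Node 5: index 5 -> 5 (same)
  Node 6: index 2 -> 2 (same)
Nodes that changed position: none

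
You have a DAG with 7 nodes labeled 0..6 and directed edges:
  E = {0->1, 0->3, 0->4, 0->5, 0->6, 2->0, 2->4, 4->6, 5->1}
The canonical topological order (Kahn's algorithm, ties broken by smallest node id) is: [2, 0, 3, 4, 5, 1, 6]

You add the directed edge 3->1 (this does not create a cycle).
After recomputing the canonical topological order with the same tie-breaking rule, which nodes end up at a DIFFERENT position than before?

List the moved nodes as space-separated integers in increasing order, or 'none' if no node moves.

Old toposort: [2, 0, 3, 4, 5, 1, 6]
Added edge 3->1
Recompute Kahn (smallest-id tiebreak):
  initial in-degrees: [1, 3, 0, 1, 2, 1, 2]
  ready (indeg=0): [2]
  pop 2: indeg[0]->0; indeg[4]->1 | ready=[0] | order so far=[2]
  pop 0: indeg[1]->2; indeg[3]->0; indeg[4]->0; indeg[5]->0; indeg[6]->1 | ready=[3, 4, 5] | order so far=[2, 0]
  pop 3: indeg[1]->1 | ready=[4, 5] | order so far=[2, 0, 3]
  pop 4: indeg[6]->0 | ready=[5, 6] | order so far=[2, 0, 3, 4]
  pop 5: indeg[1]->0 | ready=[1, 6] | order so far=[2, 0, 3, 4, 5]
  pop 1: no out-edges | ready=[6] | order so far=[2, 0, 3, 4, 5, 1]
  pop 6: no out-edges | ready=[] | order so far=[2, 0, 3, 4, 5, 1, 6]
New canonical toposort: [2, 0, 3, 4, 5, 1, 6]
Compare positions:
  Node 0: index 1 -> 1 (same)
  Node 1: index 5 -> 5 (same)
  Node 2: index 0 -> 0 (same)
  Node 3: index 2 -> 2 (same)
  Node 4: index 3 -> 3 (same)
  Node 5: index 4 -> 4 (same)
  Node 6: index 6 -> 6 (same)
Nodes that changed position: none

Answer: none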